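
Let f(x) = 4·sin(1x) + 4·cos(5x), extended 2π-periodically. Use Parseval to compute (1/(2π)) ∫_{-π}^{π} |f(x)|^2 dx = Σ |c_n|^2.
Σ |c_n|^2 = 16

Expand |f|^2 and use orthogonality of {sin(nx), cos(mx)} on [-π, π]:
  ∫_{-π}^{π} sin(nx)^2 dx = π, ∫ cos(mx)^2 dx = π, and cross terms integrate to 0.
So ∫_{-π}^{π} f(x)^2 dx = 4^2 · π + 4^2 · π = (16 + 16)π.
Divide by 2π: (16 + 16)/2 = 16.
By Parseval, this equals Σ |c_n|^2.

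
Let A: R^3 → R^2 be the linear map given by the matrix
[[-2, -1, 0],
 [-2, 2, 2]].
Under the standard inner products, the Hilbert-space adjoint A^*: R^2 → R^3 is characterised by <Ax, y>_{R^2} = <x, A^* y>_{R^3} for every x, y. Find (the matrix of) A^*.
A^* = A^T =
[[-2, -2],
 [-1, 2],
 [0, 2]]

For real matrices with standard dot products, the defining identity <Ax, y> = <x, A^* y> gives (Ax)^T y = x^T (A^*) y, i.e. x^T A^T y = x^T (A^*) y. Since this holds for all x, y, we must have A^* = A^T. Therefore
A^* =
[[-2, -2],
 [-1, 2],
 [0, 2]].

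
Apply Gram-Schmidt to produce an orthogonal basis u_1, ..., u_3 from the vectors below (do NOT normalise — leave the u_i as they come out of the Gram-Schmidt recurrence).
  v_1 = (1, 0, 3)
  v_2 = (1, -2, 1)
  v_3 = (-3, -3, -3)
Orthogonal basis:
  u_1 = (1, 0, 3)
  u_2 = (3/5, -2, -1/5)
  u_3 = (-27/11, -9/11, 9/11)

Apply the Gram-Schmidt recurrence
  u_1 = v_1
  u_i = v_i − Σ_{j<i} ((v_i · u_j) / (u_j · u_j)) · u_j.

Step by step this gives:
  u_1 = (1, 0, 3)
  u_2 = (3/5, -2, -1/5)
  u_3 = (-27/11, -9/11, 9/11)

Orthogonality check:
  u_2 · u_1 = 0 (should be 0)
  u_3 · u_1 = 0 (should be 0)
  u_3 · u_2 = 0 (should be 0)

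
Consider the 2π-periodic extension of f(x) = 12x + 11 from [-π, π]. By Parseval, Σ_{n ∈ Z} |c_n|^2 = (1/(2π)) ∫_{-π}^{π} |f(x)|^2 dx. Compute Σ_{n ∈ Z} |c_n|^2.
Σ |c_n|^2 = 48π^2 + 121

Expand and integrate term by term over [-π, π]:
  ∫ (12x)^2 dx = 144·(2π^3/3); ∫ 2·12·(11)·x dx = 0 (odd integrand); ∫ 11^2 dx = 121·2π.
So (1/(2π)) ∫_{-π}^{π} (12x + 11)^2 dx = 144π^2/3 + 121 = 48π^2 + 121.
Parseval ⇒ Σ |c_n|^2 = 48π^2 + 121.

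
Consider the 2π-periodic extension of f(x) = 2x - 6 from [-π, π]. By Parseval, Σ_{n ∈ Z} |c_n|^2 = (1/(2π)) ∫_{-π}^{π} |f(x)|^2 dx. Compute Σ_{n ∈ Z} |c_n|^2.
Σ |c_n|^2 = 4π^2/3 + 36

Expand and integrate term by term over [-π, π]:
  ∫ (2x)^2 dx = 4·(2π^3/3); ∫ 2·2·(-6)·x dx = 0 (odd integrand); ∫ (-6)^2 dx = 36·2π.
So (1/(2π)) ∫_{-π}^{π} (2x - 6)^2 dx = 4π^2/3 + 36 = 4π^2/3 + 36.
Parseval ⇒ Σ |c_n|^2 = 4π^2/3 + 36.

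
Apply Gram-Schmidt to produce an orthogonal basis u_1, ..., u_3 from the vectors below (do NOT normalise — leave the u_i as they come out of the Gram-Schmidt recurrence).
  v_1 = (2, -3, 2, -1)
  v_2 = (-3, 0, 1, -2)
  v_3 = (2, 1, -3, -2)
Orthogonal basis:
  u_1 = (2, -3, 2, -1)
  u_2 = (-25/9, -1/3, 11/9, -19/9)
  u_3 = (39/31, 23/62, -68/31, -185/62)

Apply the Gram-Schmidt recurrence
  u_1 = v_1
  u_i = v_i − Σ_{j<i} ((v_i · u_j) / (u_j · u_j)) · u_j.

Step by step this gives:
  u_1 = (2, -3, 2, -1)
  u_2 = (-25/9, -1/3, 11/9, -19/9)
  u_3 = (39/31, 23/62, -68/31, -185/62)

Orthogonality check:
  u_2 · u_1 = 0 (should be 0)
  u_3 · u_1 = 0 (should be 0)
  u_3 · u_2 = 0 (should be 0)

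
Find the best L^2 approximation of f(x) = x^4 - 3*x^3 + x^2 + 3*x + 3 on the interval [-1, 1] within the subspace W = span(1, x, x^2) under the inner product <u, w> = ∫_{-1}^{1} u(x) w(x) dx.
g(x) = 13*x^2/7 + 6*x/5 + 102/35

The best approximation g ∈ W is the orthogonal projection of f onto W. Writing g = a_0 + a_1 x + a_2 x^2, the coefficients solve the normal equations G · a = b where
  G_{ij} = <φ_i, φ_j> and b_i = <f, φ_i>, with φ_0 = 1, φ_1 = x, φ_2 = x^2.
G =
  [2, 0, 2/3]
  [0, 2/3, 0]
  [2/3, 0, 2/5],
b = (106/15, 4/5, 94/35).
Solving gives a_0 = 102/35, a_1 = 6/5, a_2 = 13/7, so
  g(x) = 13*x^2/7 + 6*x/5 + 102/35.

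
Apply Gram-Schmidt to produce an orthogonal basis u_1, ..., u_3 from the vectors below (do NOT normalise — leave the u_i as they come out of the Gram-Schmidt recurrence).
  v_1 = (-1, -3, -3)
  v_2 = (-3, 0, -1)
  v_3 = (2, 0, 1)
Orthogonal basis:
  u_1 = (-1, -3, -3)
  u_2 = (-51/19, 18/19, -1/19)
  u_3 = (-9/154, -12/77, 27/154)

Apply the Gram-Schmidt recurrence
  u_1 = v_1
  u_i = v_i − Σ_{j<i} ((v_i · u_j) / (u_j · u_j)) · u_j.

Step by step this gives:
  u_1 = (-1, -3, -3)
  u_2 = (-51/19, 18/19, -1/19)
  u_3 = (-9/154, -12/77, 27/154)

Orthogonality check:
  u_2 · u_1 = 0 (should be 0)
  u_3 · u_1 = 0 (should be 0)
  u_3 · u_2 = 0 (should be 0)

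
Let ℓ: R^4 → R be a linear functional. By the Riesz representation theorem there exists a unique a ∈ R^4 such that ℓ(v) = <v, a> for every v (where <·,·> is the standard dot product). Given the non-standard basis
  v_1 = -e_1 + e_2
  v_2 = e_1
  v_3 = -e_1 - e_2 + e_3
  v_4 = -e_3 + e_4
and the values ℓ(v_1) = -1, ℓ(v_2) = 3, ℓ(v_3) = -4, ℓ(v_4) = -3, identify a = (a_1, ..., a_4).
a = (3, 2, 1, -2)

Write a = (a_1, ..., a_4) in the standard basis. For each basis vector v_i, ℓ(v_i) = <v_i, a> is a linear equation in the a_j's. Collect the n equations into a matrix system V a = ℓ, where row i of V is v_i (expressed in the standard basis). Since V is invertible (lower-triangular with 1s on the diagonal, up to permutation), solve by back-substitution:
  V =
[[-1, 1, 0, 0],
 [1, 0, 0, 0],
 [-1, -1, 1, 0],
 [0, 0, -1, 1]]
  V a = (-1, 3, -4, -3)
Solving gives a = (3, 2, 1, -2).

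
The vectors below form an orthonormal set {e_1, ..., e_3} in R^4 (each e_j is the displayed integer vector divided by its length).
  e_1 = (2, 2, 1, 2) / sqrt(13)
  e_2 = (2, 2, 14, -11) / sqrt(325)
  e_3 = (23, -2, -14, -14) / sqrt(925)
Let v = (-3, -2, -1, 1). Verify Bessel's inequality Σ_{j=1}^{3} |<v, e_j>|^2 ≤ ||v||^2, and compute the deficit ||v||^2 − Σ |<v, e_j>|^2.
Σ |<v, e_j>|^2 = 539/37; ||v||^2 = 15; deficit = 16/37

Write each e_j = u_j / sqrt(<u_j, u_j>) where u_j is the displayed integer vector. Then <v, e_j> = <v, u_j> / sqrt(<u_j, u_j>), so |<v, e_j>|^2 = <v, u_j>^2 / <u_j, u_j>.
Coefficients: <v, e_1> = -9/sqrt(13), <v, e_2> = -35/sqrt(325), <v, e_3> = -65/sqrt(925).
Square and sum: Σ |<v, e_j>|^2 = 539/37.
Compute ||v||^2 = v·v = 15.
Deficit = 15 − 539/37 = 16/37 ≥ 0, confirming Bessel's inequality. (The deficit equals ||v − Σ <v,e_j> e_j||^2, the squared distance from v to span{e_j}.)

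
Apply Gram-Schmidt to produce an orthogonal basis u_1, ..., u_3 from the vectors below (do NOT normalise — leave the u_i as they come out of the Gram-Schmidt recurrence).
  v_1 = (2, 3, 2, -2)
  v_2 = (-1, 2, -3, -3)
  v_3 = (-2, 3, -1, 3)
Orthogonal basis:
  u_1 = (2, 3, 2, -2)
  u_2 = (-29/21, 10/7, -71/21, -55/21)
  u_3 = (-726/467, 1524/467, -151/467, 1409/467)

Apply the Gram-Schmidt recurrence
  u_1 = v_1
  u_i = v_i − Σ_{j<i} ((v_i · u_j) / (u_j · u_j)) · u_j.

Step by step this gives:
  u_1 = (2, 3, 2, -2)
  u_2 = (-29/21, 10/7, -71/21, -55/21)
  u_3 = (-726/467, 1524/467, -151/467, 1409/467)

Orthogonality check:
  u_2 · u_1 = 0 (should be 0)
  u_3 · u_1 = 0 (should be 0)
  u_3 · u_2 = 0 (should be 0)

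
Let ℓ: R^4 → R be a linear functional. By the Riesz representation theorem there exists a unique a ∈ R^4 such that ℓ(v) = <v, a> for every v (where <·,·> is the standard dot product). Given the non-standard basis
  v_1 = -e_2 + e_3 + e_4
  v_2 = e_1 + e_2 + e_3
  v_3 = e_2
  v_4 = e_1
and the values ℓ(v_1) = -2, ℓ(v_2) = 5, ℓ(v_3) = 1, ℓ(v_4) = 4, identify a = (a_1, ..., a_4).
a = (4, 1, 0, -1)

Write a = (a_1, ..., a_4) in the standard basis. For each basis vector v_i, ℓ(v_i) = <v_i, a> is a linear equation in the a_j's. Collect the n equations into a matrix system V a = ℓ, where row i of V is v_i (expressed in the standard basis). Since V is invertible (lower-triangular with 1s on the diagonal, up to permutation), solve by back-substitution:
  V =
[[0, -1, 1, 1],
 [1, 1, 1, 0],
 [0, 1, 0, 0],
 [1, 0, 0, 0]]
  V a = (-2, 5, 1, 4)
Solving gives a = (4, 1, 0, -1).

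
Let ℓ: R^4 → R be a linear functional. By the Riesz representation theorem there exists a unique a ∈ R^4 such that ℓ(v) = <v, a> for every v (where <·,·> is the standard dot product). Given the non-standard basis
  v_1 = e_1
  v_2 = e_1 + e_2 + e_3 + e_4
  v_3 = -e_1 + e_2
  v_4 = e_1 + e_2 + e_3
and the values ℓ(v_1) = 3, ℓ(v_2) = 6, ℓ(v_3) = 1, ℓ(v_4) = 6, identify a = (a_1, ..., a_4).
a = (3, 4, -1, 0)

Write a = (a_1, ..., a_4) in the standard basis. For each basis vector v_i, ℓ(v_i) = <v_i, a> is a linear equation in the a_j's. Collect the n equations into a matrix system V a = ℓ, where row i of V is v_i (expressed in the standard basis). Since V is invertible (lower-triangular with 1s on the diagonal, up to permutation), solve by back-substitution:
  V =
[[1, 0, 0, 0],
 [1, 1, 1, 1],
 [-1, 1, 0, 0],
 [1, 1, 1, 0]]
  V a = (3, 6, 1, 6)
Solving gives a = (3, 4, -1, 0).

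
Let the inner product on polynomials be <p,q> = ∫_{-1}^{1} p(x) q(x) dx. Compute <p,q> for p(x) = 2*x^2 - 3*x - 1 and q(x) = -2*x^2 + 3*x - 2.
<p,q> = -74/15

Expand the product: p(x)·q(x) = -4*x^4 + 12*x^3 - 11*x^2 + 3*x + 2.
∫_{-1}^{1} of each monomial x^k gives [2/(k+1) if k even, 0 if k odd]. Integrating term-by-term (or equivalently evaluating the antiderivative F(x) = -4*x^5/5 + 3*x^4 - 11*x^3/3 + 3*x^2/2 + 2*x at the endpoints):
  F(1) − F(−1) = 61/30 − (209/30) = -74/15.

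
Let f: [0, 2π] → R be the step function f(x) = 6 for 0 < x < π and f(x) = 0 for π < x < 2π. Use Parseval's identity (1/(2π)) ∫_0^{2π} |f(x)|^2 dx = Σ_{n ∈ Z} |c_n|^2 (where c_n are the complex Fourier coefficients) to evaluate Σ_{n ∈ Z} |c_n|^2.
Σ |c_n|^2 = 18

Parseval equates the L^2 energy of f (normalised by 1/(2π)) with the ℓ^2 sum of its Fourier coefficients: (1/(2π)) ∫_0^{2π} |f|^2 = Σ |c_n|^2.
Compute the left side: (1/(2π)) [∫_0^π 6^2 dx + ∫_π^{2π} 0^2 dx] = (1/(2π)) · (36π + 0π) = (36 + 0)/2 = 18.
So Σ_{n ∈ Z} |c_n|^2 = 18.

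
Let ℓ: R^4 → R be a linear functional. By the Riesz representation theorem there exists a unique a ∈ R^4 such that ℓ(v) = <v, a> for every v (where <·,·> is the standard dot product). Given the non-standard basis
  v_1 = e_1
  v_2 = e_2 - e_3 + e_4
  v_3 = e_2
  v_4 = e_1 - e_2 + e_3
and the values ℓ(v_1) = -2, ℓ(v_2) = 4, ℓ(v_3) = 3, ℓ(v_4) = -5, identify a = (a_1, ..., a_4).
a = (-2, 3, 0, 1)

Write a = (a_1, ..., a_4) in the standard basis. For each basis vector v_i, ℓ(v_i) = <v_i, a> is a linear equation in the a_j's. Collect the n equations into a matrix system V a = ℓ, where row i of V is v_i (expressed in the standard basis). Since V is invertible (lower-triangular with 1s on the diagonal, up to permutation), solve by back-substitution:
  V =
[[1, 0, 0, 0],
 [0, 1, -1, 1],
 [0, 1, 0, 0],
 [1, -1, 1, 0]]
  V a = (-2, 4, 3, -5)
Solving gives a = (-2, 3, 0, 1).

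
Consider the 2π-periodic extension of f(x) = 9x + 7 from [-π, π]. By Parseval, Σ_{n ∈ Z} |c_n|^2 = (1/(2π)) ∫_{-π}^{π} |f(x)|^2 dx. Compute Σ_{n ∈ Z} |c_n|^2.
Σ |c_n|^2 = 27π^2 + 49

Expand and integrate term by term over [-π, π]:
  ∫ (9x)^2 dx = 81·(2π^3/3); ∫ 2·9·(7)·x dx = 0 (odd integrand); ∫ 7^2 dx = 49·2π.
So (1/(2π)) ∫_{-π}^{π} (9x + 7)^2 dx = 81π^2/3 + 49 = 27π^2 + 49.
Parseval ⇒ Σ |c_n|^2 = 27π^2 + 49.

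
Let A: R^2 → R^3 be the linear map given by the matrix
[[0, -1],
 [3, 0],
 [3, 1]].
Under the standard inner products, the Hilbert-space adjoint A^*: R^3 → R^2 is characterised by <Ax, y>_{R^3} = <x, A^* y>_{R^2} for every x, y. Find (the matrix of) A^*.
A^* = A^T =
[[0, 3, 3],
 [-1, 0, 1]]

For real matrices with standard dot products, the defining identity <Ax, y> = <x, A^* y> gives (Ax)^T y = x^T (A^*) y, i.e. x^T A^T y = x^T (A^*) y. Since this holds for all x, y, we must have A^* = A^T. Therefore
A^* =
[[0, 3, 3],
 [-1, 0, 1]].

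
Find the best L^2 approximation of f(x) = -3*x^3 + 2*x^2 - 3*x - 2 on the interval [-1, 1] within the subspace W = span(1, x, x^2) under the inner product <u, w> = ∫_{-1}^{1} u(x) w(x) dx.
g(x) = 2*x^2 - 24*x/5 - 2

The best approximation g ∈ W is the orthogonal projection of f onto W. Writing g = a_0 + a_1 x + a_2 x^2, the coefficients solve the normal equations G · a = b where
  G_{ij} = <φ_i, φ_j> and b_i = <f, φ_i>, with φ_0 = 1, φ_1 = x, φ_2 = x^2.
G =
  [2, 0, 2/3]
  [0, 2/3, 0]
  [2/3, 0, 2/5],
b = (-8/3, -16/5, -8/15).
Solving gives a_0 = -2, a_1 = -24/5, a_2 = 2, so
  g(x) = 2*x^2 - 24*x/5 - 2.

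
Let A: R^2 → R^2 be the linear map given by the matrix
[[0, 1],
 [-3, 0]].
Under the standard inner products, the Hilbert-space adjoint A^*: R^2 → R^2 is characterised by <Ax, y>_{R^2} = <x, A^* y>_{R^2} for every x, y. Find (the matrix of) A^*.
A^* = A^T =
[[0, -3],
 [1, 0]]

For real matrices with standard dot products, the defining identity <Ax, y> = <x, A^* y> gives (Ax)^T y = x^T (A^*) y, i.e. x^T A^T y = x^T (A^*) y. Since this holds for all x, y, we must have A^* = A^T. Therefore
A^* =
[[0, -3],
 [1, 0]].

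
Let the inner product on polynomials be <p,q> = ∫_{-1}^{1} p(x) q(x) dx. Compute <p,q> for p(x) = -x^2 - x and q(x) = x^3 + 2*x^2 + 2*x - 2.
<p,q> = -6/5

Expand the product: p(x)·q(x) = -x^5 - 3*x^4 - 4*x^3 + 2*x.
∫_{-1}^{1} of each monomial x^k gives [2/(k+1) if k even, 0 if k odd]. Integrating term-by-term (or equivalently evaluating the antiderivative F(x) = -x^6/6 - 3*x^5/5 - x^4 + x^2 at the endpoints):
  F(1) − F(−1) = -23/30 − (13/30) = -6/5.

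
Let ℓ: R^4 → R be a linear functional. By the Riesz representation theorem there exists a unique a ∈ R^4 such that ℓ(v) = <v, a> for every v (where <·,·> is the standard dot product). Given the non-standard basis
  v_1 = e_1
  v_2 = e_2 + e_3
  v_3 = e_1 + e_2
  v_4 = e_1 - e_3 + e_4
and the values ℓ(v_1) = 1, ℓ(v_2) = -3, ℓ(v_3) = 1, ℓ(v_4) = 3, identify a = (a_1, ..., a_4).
a = (1, 0, -3, -1)

Write a = (a_1, ..., a_4) in the standard basis. For each basis vector v_i, ℓ(v_i) = <v_i, a> is a linear equation in the a_j's. Collect the n equations into a matrix system V a = ℓ, where row i of V is v_i (expressed in the standard basis). Since V is invertible (lower-triangular with 1s on the diagonal, up to permutation), solve by back-substitution:
  V =
[[1, 0, 0, 0],
 [0, 1, 1, 0],
 [1, 1, 0, 0],
 [1, 0, -1, 1]]
  V a = (1, -3, 1, 3)
Solving gives a = (1, 0, -3, -1).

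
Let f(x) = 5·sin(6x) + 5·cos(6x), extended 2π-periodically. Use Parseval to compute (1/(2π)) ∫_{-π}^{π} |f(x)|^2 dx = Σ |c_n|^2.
Σ |c_n|^2 = 25

Expand |f|^2 and use orthogonality of {sin(nx), cos(mx)} on [-π, π]:
  ∫_{-π}^{π} sin(nx)^2 dx = π, ∫ cos(mx)^2 dx = π, and cross terms integrate to 0.
So ∫_{-π}^{π} f(x)^2 dx = 5^2 · π + 5^2 · π = (25 + 25)π.
Divide by 2π: (25 + 25)/2 = 25.
By Parseval, this equals Σ |c_n|^2.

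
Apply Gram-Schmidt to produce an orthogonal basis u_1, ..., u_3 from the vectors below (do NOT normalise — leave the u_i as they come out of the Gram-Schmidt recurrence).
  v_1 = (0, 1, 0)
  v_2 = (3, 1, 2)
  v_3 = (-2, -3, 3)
Orthogonal basis:
  u_1 = (0, 1, 0)
  u_2 = (3, 0, 2)
  u_3 = (-2, 0, 3)

Apply the Gram-Schmidt recurrence
  u_1 = v_1
  u_i = v_i − Σ_{j<i} ((v_i · u_j) / (u_j · u_j)) · u_j.

Step by step this gives:
  u_1 = (0, 1, 0)
  u_2 = (3, 0, 2)
  u_3 = (-2, 0, 3)

Orthogonality check:
  u_2 · u_1 = 0 (should be 0)
  u_3 · u_1 = 0 (should be 0)
  u_3 · u_2 = 0 (should be 0)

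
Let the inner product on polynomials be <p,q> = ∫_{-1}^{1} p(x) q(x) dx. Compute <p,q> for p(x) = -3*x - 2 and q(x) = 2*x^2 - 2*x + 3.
<p,q> = -32/3

Expand the product: p(x)·q(x) = -6*x^3 + 2*x^2 - 5*x - 6.
∫_{-1}^{1} of each monomial x^k gives [2/(k+1) if k even, 0 if k odd]. Integrating term-by-term (or equivalently evaluating the antiderivative F(x) = -3*x^4/2 + 2*x^3/3 - 5*x^2/2 - 6*x at the endpoints):
  F(1) − F(−1) = -28/3 − (4/3) = -32/3.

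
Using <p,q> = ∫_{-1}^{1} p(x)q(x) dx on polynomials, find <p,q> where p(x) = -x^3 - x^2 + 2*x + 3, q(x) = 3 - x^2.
<p,q> = 72/5

Expand the product: p(x)·q(x) = x^5 + x^4 - 5*x^3 - 6*x^2 + 6*x + 9.
∫_{-1}^{1} of each monomial x^k gives [2/(k+1) if k even, 0 if k odd]. Integrating term-by-term (or equivalently evaluating the antiderivative F(x) = x^6/6 + x^5/5 - 5*x^4/4 - 2*x^3 + 3*x^2 + 9*x at the endpoints):
  F(1) − F(−1) = 547/60 − (-317/60) = 72/5.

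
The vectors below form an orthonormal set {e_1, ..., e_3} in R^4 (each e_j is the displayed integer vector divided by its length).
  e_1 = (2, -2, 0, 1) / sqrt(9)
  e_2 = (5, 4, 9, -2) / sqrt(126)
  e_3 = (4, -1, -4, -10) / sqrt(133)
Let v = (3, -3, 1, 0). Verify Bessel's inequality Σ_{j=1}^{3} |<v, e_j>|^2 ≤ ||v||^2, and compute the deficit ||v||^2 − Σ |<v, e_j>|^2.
Σ |<v, e_j>|^2 = 343/19; ||v||^2 = 19; deficit = 18/19

Write each e_j = u_j / sqrt(<u_j, u_j>) where u_j is the displayed integer vector. Then <v, e_j> = <v, u_j> / sqrt(<u_j, u_j>), so |<v, e_j>|^2 = <v, u_j>^2 / <u_j, u_j>.
Coefficients: <v, e_1> = 12/sqrt(9), <v, e_2> = 12/sqrt(126), <v, e_3> = 11/sqrt(133).
Square and sum: Σ |<v, e_j>|^2 = 343/19.
Compute ||v||^2 = v·v = 19.
Deficit = 19 − 343/19 = 18/19 ≥ 0, confirming Bessel's inequality. (The deficit equals ||v − Σ <v,e_j> e_j||^2, the squared distance from v to span{e_j}.)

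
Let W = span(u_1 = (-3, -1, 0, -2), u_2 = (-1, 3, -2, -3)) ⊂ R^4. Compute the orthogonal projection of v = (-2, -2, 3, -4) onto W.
proj_W(v) = (-500/143, -280/143, 68/143, -254/143)

Set up U = [u_1 | ... | u_2] ∈ R^(4×2). The projector onto W = col(U) is P = U (U^T U)^(-1) U^T.
Compute U^T U =
  [14, 6]
  [6, 23],
and U^T v = (16, 2).
Solve U^T U · c = U^T v for the coefficients: c = (178/143, -34/143). The projection is proj_W(v) = U c.
Check: (v - proj_W(v)) · u_1 = 0  (should be 0).
Check: (v - proj_W(v)) · u_2 = 0  (should be 0).
Result: proj_W(v) = (-500/143, -280/143, 68/143, -254/143).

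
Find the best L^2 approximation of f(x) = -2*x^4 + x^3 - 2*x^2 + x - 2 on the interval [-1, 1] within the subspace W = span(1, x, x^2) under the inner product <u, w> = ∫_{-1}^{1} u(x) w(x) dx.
g(x) = -26*x^2/7 + 8*x/5 - 64/35

The best approximation g ∈ W is the orthogonal projection of f onto W. Writing g = a_0 + a_1 x + a_2 x^2, the coefficients solve the normal equations G · a = b where
  G_{ij} = <φ_i, φ_j> and b_i = <f, φ_i>, with φ_0 = 1, φ_1 = x, φ_2 = x^2.
G =
  [2, 0, 2/3]
  [0, 2/3, 0]
  [2/3, 0, 2/5],
b = (-92/15, 16/15, -284/105).
Solving gives a_0 = -64/35, a_1 = 8/5, a_2 = -26/7, so
  g(x) = -26*x^2/7 + 8*x/5 - 64/35.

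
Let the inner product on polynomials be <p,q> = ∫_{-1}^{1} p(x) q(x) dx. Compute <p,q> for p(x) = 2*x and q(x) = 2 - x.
<p,q> = -4/3

Expand the product: p(x)·q(x) = -2*x^2 + 4*x.
∫_{-1}^{1} of each monomial x^k gives [2/(k+1) if k even, 0 if k odd]. Integrating term-by-term (or equivalently evaluating the antiderivative F(x) = -2*x^3/3 + 2*x^2 at the endpoints):
  F(1) − F(−1) = 4/3 − (8/3) = -4/3.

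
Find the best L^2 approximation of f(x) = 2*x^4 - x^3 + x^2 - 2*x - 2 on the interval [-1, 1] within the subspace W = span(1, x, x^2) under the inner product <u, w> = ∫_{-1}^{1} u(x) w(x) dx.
g(x) = 19*x^2/7 - 13*x/5 - 76/35

The best approximation g ∈ W is the orthogonal projection of f onto W. Writing g = a_0 + a_1 x + a_2 x^2, the coefficients solve the normal equations G · a = b where
  G_{ij} = <φ_i, φ_j> and b_i = <f, φ_i>, with φ_0 = 1, φ_1 = x, φ_2 = x^2.
G =
  [2, 0, 2/3]
  [0, 2/3, 0]
  [2/3, 0, 2/5],
b = (-38/15, -26/15, -38/105).
Solving gives a_0 = -76/35, a_1 = -13/5, a_2 = 19/7, so
  g(x) = 19*x^2/7 - 13*x/5 - 76/35.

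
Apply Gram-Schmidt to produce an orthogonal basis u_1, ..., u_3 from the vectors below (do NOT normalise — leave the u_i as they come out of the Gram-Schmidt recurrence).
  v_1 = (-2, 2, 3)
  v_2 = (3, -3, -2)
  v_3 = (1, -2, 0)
Orthogonal basis:
  u_1 = (-2, 2, 3)
  u_2 = (15/17, -15/17, 20/17)
  u_3 = (-1/2, -1/2, 0)

Apply the Gram-Schmidt recurrence
  u_1 = v_1
  u_i = v_i − Σ_{j<i} ((v_i · u_j) / (u_j · u_j)) · u_j.

Step by step this gives:
  u_1 = (-2, 2, 3)
  u_2 = (15/17, -15/17, 20/17)
  u_3 = (-1/2, -1/2, 0)

Orthogonality check:
  u_2 · u_1 = 0 (should be 0)
  u_3 · u_1 = 0 (should be 0)
  u_3 · u_2 = 0 (should be 0)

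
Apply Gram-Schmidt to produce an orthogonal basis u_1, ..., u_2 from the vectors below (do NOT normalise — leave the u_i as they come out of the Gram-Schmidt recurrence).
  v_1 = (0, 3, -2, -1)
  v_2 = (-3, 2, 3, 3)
Orthogonal basis:
  u_1 = (0, 3, -2, -1)
  u_2 = (-3, 37/14, 18/7, 39/14)

Apply the Gram-Schmidt recurrence
  u_1 = v_1
  u_i = v_i − Σ_{j<i} ((v_i · u_j) / (u_j · u_j)) · u_j.

Step by step this gives:
  u_1 = (0, 3, -2, -1)
  u_2 = (-3, 37/14, 18/7, 39/14)

Orthogonality check:
  u_2 · u_1 = 0 (should be 0)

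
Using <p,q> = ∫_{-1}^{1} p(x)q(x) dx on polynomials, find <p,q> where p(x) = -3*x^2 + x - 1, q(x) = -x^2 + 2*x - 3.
<p,q> = 76/5

Expand the product: p(x)·q(x) = 3*x^4 - 7*x^3 + 12*x^2 - 5*x + 3.
∫_{-1}^{1} of each monomial x^k gives [2/(k+1) if k even, 0 if k odd]. Integrating term-by-term (or equivalently evaluating the antiderivative F(x) = 3*x^5/5 - 7*x^4/4 + 4*x^3 - 5*x^2/2 + 3*x at the endpoints):
  F(1) − F(−1) = 67/20 − (-237/20) = 76/5.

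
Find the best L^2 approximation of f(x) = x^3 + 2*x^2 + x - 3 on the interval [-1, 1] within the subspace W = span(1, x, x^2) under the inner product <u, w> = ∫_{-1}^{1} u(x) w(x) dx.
g(x) = 2*x^2 + 8*x/5 - 3

The best approximation g ∈ W is the orthogonal projection of f onto W. Writing g = a_0 + a_1 x + a_2 x^2, the coefficients solve the normal equations G · a = b where
  G_{ij} = <φ_i, φ_j> and b_i = <f, φ_i>, with φ_0 = 1, φ_1 = x, φ_2 = x^2.
G =
  [2, 0, 2/3]
  [0, 2/3, 0]
  [2/3, 0, 2/5],
b = (-14/3, 16/15, -6/5).
Solving gives a_0 = -3, a_1 = 8/5, a_2 = 2, so
  g(x) = 2*x^2 + 8*x/5 - 3.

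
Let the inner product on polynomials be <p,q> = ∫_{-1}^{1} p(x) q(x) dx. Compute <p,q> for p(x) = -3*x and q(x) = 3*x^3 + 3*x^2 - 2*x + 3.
<p,q> = 2/5

Expand the product: p(x)·q(x) = -9*x^4 - 9*x^3 + 6*x^2 - 9*x.
∫_{-1}^{1} of each monomial x^k gives [2/(k+1) if k even, 0 if k odd]. Integrating term-by-term (or equivalently evaluating the antiderivative F(x) = -9*x^5/5 - 9*x^4/4 + 2*x^3 - 9*x^2/2 at the endpoints):
  F(1) − F(−1) = -131/20 − (-139/20) = 2/5.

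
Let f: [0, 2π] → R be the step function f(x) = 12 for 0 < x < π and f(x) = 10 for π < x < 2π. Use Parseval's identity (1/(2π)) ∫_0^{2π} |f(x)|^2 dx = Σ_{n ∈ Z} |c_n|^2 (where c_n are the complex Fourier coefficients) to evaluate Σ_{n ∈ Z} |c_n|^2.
Σ |c_n|^2 = 122

Parseval equates the L^2 energy of f (normalised by 1/(2π)) with the ℓ^2 sum of its Fourier coefficients: (1/(2π)) ∫_0^{2π} |f|^2 = Σ |c_n|^2.
Compute the left side: (1/(2π)) [∫_0^π 12^2 dx + ∫_π^{2π} 10^2 dx] = (1/(2π)) · (144π + 100π) = (144 + 100)/2 = 122.
So Σ_{n ∈ Z} |c_n|^2 = 122.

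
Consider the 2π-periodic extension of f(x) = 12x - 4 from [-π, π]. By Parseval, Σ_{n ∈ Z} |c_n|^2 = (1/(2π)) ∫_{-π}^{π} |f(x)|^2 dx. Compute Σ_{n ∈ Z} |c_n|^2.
Σ |c_n|^2 = 48π^2 + 16

Expand and integrate term by term over [-π, π]:
  ∫ (12x)^2 dx = 144·(2π^3/3); ∫ 2·12·(-4)·x dx = 0 (odd integrand); ∫ (-4)^2 dx = 16·2π.
So (1/(2π)) ∫_{-π}^{π} (12x - 4)^2 dx = 144π^2/3 + 16 = 48π^2 + 16.
Parseval ⇒ Σ |c_n|^2 = 48π^2 + 16.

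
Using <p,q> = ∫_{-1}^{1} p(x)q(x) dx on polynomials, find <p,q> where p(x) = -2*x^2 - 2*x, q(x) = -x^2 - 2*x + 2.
<p,q> = 4/5

Expand the product: p(x)·q(x) = 2*x^4 + 6*x^3 - 4*x.
∫_{-1}^{1} of each monomial x^k gives [2/(k+1) if k even, 0 if k odd]. Integrating term-by-term (or equivalently evaluating the antiderivative F(x) = 2*x^5/5 + 3*x^4/2 - 2*x^2 at the endpoints):
  F(1) − F(−1) = -1/10 − (-9/10) = 4/5.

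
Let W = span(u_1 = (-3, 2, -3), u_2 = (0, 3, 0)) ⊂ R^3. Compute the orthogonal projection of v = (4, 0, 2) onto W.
proj_W(v) = (3, 0, 3)

Set up U = [u_1 | ... | u_2] ∈ R^(3×2). The projector onto W = col(U) is P = U (U^T U)^(-1) U^T.
Compute U^T U =
  [22, 6]
  [6, 9],
and U^T v = (-18, 0).
Solve U^T U · c = U^T v for the coefficients: c = (-1, 2/3). The projection is proj_W(v) = U c.
Check: (v - proj_W(v)) · u_1 = 0  (should be 0).
Check: (v - proj_W(v)) · u_2 = 0  (should be 0).
Result: proj_W(v) = (3, 0, 3).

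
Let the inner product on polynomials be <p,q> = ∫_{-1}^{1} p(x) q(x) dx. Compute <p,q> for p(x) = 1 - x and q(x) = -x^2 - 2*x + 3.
<p,q> = 20/3

Expand the product: p(x)·q(x) = x^3 + x^2 - 5*x + 3.
∫_{-1}^{1} of each monomial x^k gives [2/(k+1) if k even, 0 if k odd]. Integrating term-by-term (or equivalently evaluating the antiderivative F(x) = x^4/4 + x^3/3 - 5*x^2/2 + 3*x at the endpoints):
  F(1) − F(−1) = 13/12 − (-67/12) = 20/3.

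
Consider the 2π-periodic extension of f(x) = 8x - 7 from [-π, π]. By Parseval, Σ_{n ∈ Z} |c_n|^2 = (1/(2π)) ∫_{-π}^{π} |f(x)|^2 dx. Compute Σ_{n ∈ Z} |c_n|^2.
Σ |c_n|^2 = 64π^2/3 + 49

Expand and integrate term by term over [-π, π]:
  ∫ (8x)^2 dx = 64·(2π^3/3); ∫ 2·8·(-7)·x dx = 0 (odd integrand); ∫ (-7)^2 dx = 49·2π.
So (1/(2π)) ∫_{-π}^{π} (8x - 7)^2 dx = 64π^2/3 + 49 = 64π^2/3 + 49.
Parseval ⇒ Σ |c_n|^2 = 64π^2/3 + 49.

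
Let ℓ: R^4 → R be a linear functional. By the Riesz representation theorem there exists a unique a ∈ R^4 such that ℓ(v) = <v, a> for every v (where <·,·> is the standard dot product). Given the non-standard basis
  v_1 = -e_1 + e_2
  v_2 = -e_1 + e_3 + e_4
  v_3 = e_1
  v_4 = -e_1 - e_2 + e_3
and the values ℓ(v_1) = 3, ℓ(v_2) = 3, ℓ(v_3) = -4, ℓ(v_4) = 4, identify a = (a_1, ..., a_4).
a = (-4, -1, -1, 0)

Write a = (a_1, ..., a_4) in the standard basis. For each basis vector v_i, ℓ(v_i) = <v_i, a> is a linear equation in the a_j's. Collect the n equations into a matrix system V a = ℓ, where row i of V is v_i (expressed in the standard basis). Since V is invertible (lower-triangular with 1s on the diagonal, up to permutation), solve by back-substitution:
  V =
[[-1, 1, 0, 0],
 [-1, 0, 1, 1],
 [1, 0, 0, 0],
 [-1, -1, 1, 0]]
  V a = (3, 3, -4, 4)
Solving gives a = (-4, -1, -1, 0).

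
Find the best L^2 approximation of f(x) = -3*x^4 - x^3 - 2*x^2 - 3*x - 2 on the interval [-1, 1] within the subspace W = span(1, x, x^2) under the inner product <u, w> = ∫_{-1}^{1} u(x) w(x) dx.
g(x) = -32*x^2/7 - 18*x/5 - 61/35

The best approximation g ∈ W is the orthogonal projection of f onto W. Writing g = a_0 + a_1 x + a_2 x^2, the coefficients solve the normal equations G · a = b where
  G_{ij} = <φ_i, φ_j> and b_i = <f, φ_i>, with φ_0 = 1, φ_1 = x, φ_2 = x^2.
G =
  [2, 0, 2/3]
  [0, 2/3, 0]
  [2/3, 0, 2/5],
b = (-98/15, -12/5, -314/105).
Solving gives a_0 = -61/35, a_1 = -18/5, a_2 = -32/7, so
  g(x) = -32*x^2/7 - 18*x/5 - 61/35.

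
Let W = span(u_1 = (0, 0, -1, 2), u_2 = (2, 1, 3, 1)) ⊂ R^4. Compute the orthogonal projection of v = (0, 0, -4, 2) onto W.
proj_W(v) = (-42/37, -21/37, -118/37, 89/37)

Set up U = [u_1 | ... | u_2] ∈ R^(4×2). The projector onto W = col(U) is P = U (U^T U)^(-1) U^T.
Compute U^T U =
  [5, -1]
  [-1, 15],
and U^T v = (8, -10).
Solve U^T U · c = U^T v for the coefficients: c = (55/37, -21/37). The projection is proj_W(v) = U c.
Check: (v - proj_W(v)) · u_1 = 0  (should be 0).
Check: (v - proj_W(v)) · u_2 = 0  (should be 0).
Result: proj_W(v) = (-42/37, -21/37, -118/37, 89/37).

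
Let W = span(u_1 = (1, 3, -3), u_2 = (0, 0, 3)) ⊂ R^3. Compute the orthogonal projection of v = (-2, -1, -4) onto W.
proj_W(v) = (-1/2, -3/2, -4)

Set up U = [u_1 | ... | u_2] ∈ R^(3×2). The projector onto W = col(U) is P = U (U^T U)^(-1) U^T.
Compute U^T U =
  [19, -9]
  [-9, 9],
and U^T v = (7, -12).
Solve U^T U · c = U^T v for the coefficients: c = (-1/2, -11/6). The projection is proj_W(v) = U c.
Check: (v - proj_W(v)) · u_1 = 0  (should be 0).
Check: (v - proj_W(v)) · u_2 = 0  (should be 0).
Result: proj_W(v) = (-1/2, -3/2, -4).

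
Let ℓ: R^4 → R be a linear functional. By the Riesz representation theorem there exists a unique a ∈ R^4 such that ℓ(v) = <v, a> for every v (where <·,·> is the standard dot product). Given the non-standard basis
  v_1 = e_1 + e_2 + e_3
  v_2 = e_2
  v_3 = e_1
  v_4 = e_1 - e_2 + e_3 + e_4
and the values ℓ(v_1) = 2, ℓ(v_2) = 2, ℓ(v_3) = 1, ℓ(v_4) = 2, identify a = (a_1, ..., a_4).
a = (1, 2, -1, 4)

Write a = (a_1, ..., a_4) in the standard basis. For each basis vector v_i, ℓ(v_i) = <v_i, a> is a linear equation in the a_j's. Collect the n equations into a matrix system V a = ℓ, where row i of V is v_i (expressed in the standard basis). Since V is invertible (lower-triangular with 1s on the diagonal, up to permutation), solve by back-substitution:
  V =
[[1, 1, 1, 0],
 [0, 1, 0, 0],
 [1, 0, 0, 0],
 [1, -1, 1, 1]]
  V a = (2, 2, 1, 2)
Solving gives a = (1, 2, -1, 4).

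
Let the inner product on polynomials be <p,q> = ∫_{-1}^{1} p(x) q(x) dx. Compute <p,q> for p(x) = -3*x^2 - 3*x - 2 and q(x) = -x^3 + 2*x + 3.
<p,q> = -104/5

Expand the product: p(x)·q(x) = 3*x^5 + 3*x^4 - 4*x^3 - 15*x^2 - 13*x - 6.
∫_{-1}^{1} of each monomial x^k gives [2/(k+1) if k even, 0 if k odd]. Integrating term-by-term (or equivalently evaluating the antiderivative F(x) = x^6/2 + 3*x^5/5 - x^4 - 5*x^3 - 13*x^2/2 - 6*x at the endpoints):
  F(1) − F(−1) = -87/5 − (17/5) = -104/5.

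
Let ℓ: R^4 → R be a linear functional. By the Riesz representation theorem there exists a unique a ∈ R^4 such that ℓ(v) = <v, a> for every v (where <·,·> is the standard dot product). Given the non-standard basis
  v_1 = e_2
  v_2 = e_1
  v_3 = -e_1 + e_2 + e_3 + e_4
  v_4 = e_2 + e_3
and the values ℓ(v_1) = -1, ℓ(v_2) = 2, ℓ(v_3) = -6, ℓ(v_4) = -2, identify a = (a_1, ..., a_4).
a = (2, -1, -1, -2)

Write a = (a_1, ..., a_4) in the standard basis. For each basis vector v_i, ℓ(v_i) = <v_i, a> is a linear equation in the a_j's. Collect the n equations into a matrix system V a = ℓ, where row i of V is v_i (expressed in the standard basis). Since V is invertible (lower-triangular with 1s on the diagonal, up to permutation), solve by back-substitution:
  V =
[[0, 1, 0, 0],
 [1, 0, 0, 0],
 [-1, 1, 1, 1],
 [0, 1, 1, 0]]
  V a = (-1, 2, -6, -2)
Solving gives a = (2, -1, -1, -2).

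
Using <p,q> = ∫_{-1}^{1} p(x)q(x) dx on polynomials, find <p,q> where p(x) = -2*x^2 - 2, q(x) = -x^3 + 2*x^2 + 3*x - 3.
<p,q> = 176/15

Expand the product: p(x)·q(x) = 2*x^5 - 4*x^4 - 4*x^3 + 2*x^2 - 6*x + 6.
∫_{-1}^{1} of each monomial x^k gives [2/(k+1) if k even, 0 if k odd]. Integrating term-by-term (or equivalently evaluating the antiderivative F(x) = x^6/3 - 4*x^5/5 - x^4 + 2*x^3/3 - 3*x^2 + 6*x at the endpoints):
  F(1) − F(−1) = 11/5 − (-143/15) = 176/15.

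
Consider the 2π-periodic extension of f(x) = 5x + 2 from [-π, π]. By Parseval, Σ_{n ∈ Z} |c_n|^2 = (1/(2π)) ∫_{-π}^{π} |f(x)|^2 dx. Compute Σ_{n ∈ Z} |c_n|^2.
Σ |c_n|^2 = 25π^2/3 + 4

Expand and integrate term by term over [-π, π]:
  ∫ (5x)^2 dx = 25·(2π^3/3); ∫ 2·5·(2)·x dx = 0 (odd integrand); ∫ 2^2 dx = 4·2π.
So (1/(2π)) ∫_{-π}^{π} (5x + 2)^2 dx = 25π^2/3 + 4 = 25π^2/3 + 4.
Parseval ⇒ Σ |c_n|^2 = 25π^2/3 + 4.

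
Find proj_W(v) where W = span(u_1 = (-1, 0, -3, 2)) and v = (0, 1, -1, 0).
proj_W(v) = (-3/14, 0, -9/14, 3/7)

Set up U = [u_1 | ... | u_1] ∈ R^(4×1). The projector onto W = col(U) is P = U (U^T U)^(-1) U^T.
Compute U^T U =
  [14],
and U^T v = (3).
Solve U^T U · c = U^T v for the coefficients: c = (3/14). The projection is proj_W(v) = U c.
Check: (v - proj_W(v)) · u_1 = 0  (should be 0).
Result: proj_W(v) = (-3/14, 0, -9/14, 3/7).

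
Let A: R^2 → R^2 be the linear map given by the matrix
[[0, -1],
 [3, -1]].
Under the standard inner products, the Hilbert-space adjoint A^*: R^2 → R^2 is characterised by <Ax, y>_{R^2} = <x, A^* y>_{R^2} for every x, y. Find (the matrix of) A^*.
A^* = A^T =
[[0, 3],
 [-1, -1]]

For real matrices with standard dot products, the defining identity <Ax, y> = <x, A^* y> gives (Ax)^T y = x^T (A^*) y, i.e. x^T A^T y = x^T (A^*) y. Since this holds for all x, y, we must have A^* = A^T. Therefore
A^* =
[[0, 3],
 [-1, -1]].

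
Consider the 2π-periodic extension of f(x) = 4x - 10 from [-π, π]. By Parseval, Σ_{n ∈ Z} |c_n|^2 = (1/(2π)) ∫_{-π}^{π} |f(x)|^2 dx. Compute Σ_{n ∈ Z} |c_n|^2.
Σ |c_n|^2 = 16π^2/3 + 100

Expand and integrate term by term over [-π, π]:
  ∫ (4x)^2 dx = 16·(2π^3/3); ∫ 2·4·(-10)·x dx = 0 (odd integrand); ∫ (-10)^2 dx = 100·2π.
So (1/(2π)) ∫_{-π}^{π} (4x - 10)^2 dx = 16π^2/3 + 100 = 16π^2/3 + 100.
Parseval ⇒ Σ |c_n|^2 = 16π^2/3 + 100.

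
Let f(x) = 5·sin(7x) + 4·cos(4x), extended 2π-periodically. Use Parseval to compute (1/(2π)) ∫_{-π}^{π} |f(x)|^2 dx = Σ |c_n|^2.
Σ |c_n|^2 = 41/2

Expand |f|^2 and use orthogonality of {sin(nx), cos(mx)} on [-π, π]:
  ∫_{-π}^{π} sin(nx)^2 dx = π, ∫ cos(mx)^2 dx = π, and cross terms integrate to 0.
So ∫_{-π}^{π} f(x)^2 dx = 5^2 · π + 4^2 · π = (25 + 16)π.
Divide by 2π: (25 + 16)/2 = 41/2.
By Parseval, this equals Σ |c_n|^2.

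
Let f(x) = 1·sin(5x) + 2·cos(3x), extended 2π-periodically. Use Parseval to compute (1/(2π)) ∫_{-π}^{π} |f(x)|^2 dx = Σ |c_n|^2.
Σ |c_n|^2 = 5/2

Expand |f|^2 and use orthogonality of {sin(nx), cos(mx)} on [-π, π]:
  ∫_{-π}^{π} sin(nx)^2 dx = π, ∫ cos(mx)^2 dx = π, and cross terms integrate to 0.
So ∫_{-π}^{π} f(x)^2 dx = 1^2 · π + 2^2 · π = (1 + 4)π.
Divide by 2π: (1 + 4)/2 = 5/2.
By Parseval, this equals Σ |c_n|^2.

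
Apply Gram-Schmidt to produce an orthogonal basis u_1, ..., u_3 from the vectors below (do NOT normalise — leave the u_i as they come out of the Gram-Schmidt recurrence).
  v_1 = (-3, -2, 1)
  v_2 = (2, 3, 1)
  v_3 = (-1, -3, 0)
Orthogonal basis:
  u_1 = (-3, -2, 1)
  u_2 = (-5/14, 10/7, 25/14)
  u_3 = (2/3, -2/3, 2/3)

Apply the Gram-Schmidt recurrence
  u_1 = v_1
  u_i = v_i − Σ_{j<i} ((v_i · u_j) / (u_j · u_j)) · u_j.

Step by step this gives:
  u_1 = (-3, -2, 1)
  u_2 = (-5/14, 10/7, 25/14)
  u_3 = (2/3, -2/3, 2/3)

Orthogonality check:
  u_2 · u_1 = 0 (should be 0)
  u_3 · u_1 = 0 (should be 0)
  u_3 · u_2 = 0 (should be 0)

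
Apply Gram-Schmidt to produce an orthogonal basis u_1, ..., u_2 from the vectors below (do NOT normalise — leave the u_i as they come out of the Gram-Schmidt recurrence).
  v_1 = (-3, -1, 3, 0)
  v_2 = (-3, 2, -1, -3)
Orthogonal basis:
  u_1 = (-3, -1, 3, 0)
  u_2 = (-45/19, 42/19, -31/19, -3)

Apply the Gram-Schmidt recurrence
  u_1 = v_1
  u_i = v_i − Σ_{j<i} ((v_i · u_j) / (u_j · u_j)) · u_j.

Step by step this gives:
  u_1 = (-3, -1, 3, 0)
  u_2 = (-45/19, 42/19, -31/19, -3)

Orthogonality check:
  u_2 · u_1 = 0 (should be 0)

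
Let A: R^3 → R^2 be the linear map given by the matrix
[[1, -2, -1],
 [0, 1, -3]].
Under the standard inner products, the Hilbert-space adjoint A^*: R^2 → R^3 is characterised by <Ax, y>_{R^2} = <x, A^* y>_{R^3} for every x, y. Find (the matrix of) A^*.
A^* = A^T =
[[1, 0],
 [-2, 1],
 [-1, -3]]

For real matrices with standard dot products, the defining identity <Ax, y> = <x, A^* y> gives (Ax)^T y = x^T (A^*) y, i.e. x^T A^T y = x^T (A^*) y. Since this holds for all x, y, we must have A^* = A^T. Therefore
A^* =
[[1, 0],
 [-2, 1],
 [-1, -3]].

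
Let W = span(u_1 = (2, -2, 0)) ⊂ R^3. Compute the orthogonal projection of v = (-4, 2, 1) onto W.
proj_W(v) = (-3, 3, 0)

Set up U = [u_1 | ... | u_1] ∈ R^(3×1). The projector onto W = col(U) is P = U (U^T U)^(-1) U^T.
Compute U^T U =
  [8],
and U^T v = (-12).
Solve U^T U · c = U^T v for the coefficients: c = (-3/2). The projection is proj_W(v) = U c.
Check: (v - proj_W(v)) · u_1 = 0  (should be 0).
Result: proj_W(v) = (-3, 3, 0).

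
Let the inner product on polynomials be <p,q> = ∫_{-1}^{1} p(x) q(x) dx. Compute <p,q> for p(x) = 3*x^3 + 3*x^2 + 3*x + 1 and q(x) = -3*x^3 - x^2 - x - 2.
<p,q> = -404/21

Expand the product: p(x)·q(x) = -9*x^6 - 12*x^5 - 15*x^4 - 15*x^3 - 10*x^2 - 7*x - 2.
∫_{-1}^{1} of each monomial x^k gives [2/(k+1) if k even, 0 if k odd]. Integrating term-by-term (or equivalently evaluating the antiderivative F(x) = -9*x^7/7 - 2*x^6 - 3*x^5 - 15*x^4/4 - 10*x^3/3 - 7*x^2/2 - 2*x at the endpoints):
  F(1) − F(−1) = -1585/84 − (31/84) = -404/21.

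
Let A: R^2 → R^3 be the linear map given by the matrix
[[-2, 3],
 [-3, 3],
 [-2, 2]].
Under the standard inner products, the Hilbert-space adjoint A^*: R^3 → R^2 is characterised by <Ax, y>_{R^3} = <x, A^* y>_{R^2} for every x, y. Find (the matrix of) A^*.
A^* = A^T =
[[-2, -3, -2],
 [3, 3, 2]]

For real matrices with standard dot products, the defining identity <Ax, y> = <x, A^* y> gives (Ax)^T y = x^T (A^*) y, i.e. x^T A^T y = x^T (A^*) y. Since this holds for all x, y, we must have A^* = A^T. Therefore
A^* =
[[-2, -3, -2],
 [3, 3, 2]].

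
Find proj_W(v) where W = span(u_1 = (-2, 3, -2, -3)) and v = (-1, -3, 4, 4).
proj_W(v) = (27/13, -81/26, 27/13, 81/26)

Set up U = [u_1 | ... | u_1] ∈ R^(4×1). The projector onto W = col(U) is P = U (U^T U)^(-1) U^T.
Compute U^T U =
  [26],
and U^T v = (-27).
Solve U^T U · c = U^T v for the coefficients: c = (-27/26). The projection is proj_W(v) = U c.
Check: (v - proj_W(v)) · u_1 = 0  (should be 0).
Result: proj_W(v) = (27/13, -81/26, 27/13, 81/26).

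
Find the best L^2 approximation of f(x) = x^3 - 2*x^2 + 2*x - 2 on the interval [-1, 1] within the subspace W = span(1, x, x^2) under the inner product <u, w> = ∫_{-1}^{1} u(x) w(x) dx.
g(x) = -2*x^2 + 13*x/5 - 2

The best approximation g ∈ W is the orthogonal projection of f onto W. Writing g = a_0 + a_1 x + a_2 x^2, the coefficients solve the normal equations G · a = b where
  G_{ij} = <φ_i, φ_j> and b_i = <f, φ_i>, with φ_0 = 1, φ_1 = x, φ_2 = x^2.
G =
  [2, 0, 2/3]
  [0, 2/3, 0]
  [2/3, 0, 2/5],
b = (-16/3, 26/15, -32/15).
Solving gives a_0 = -2, a_1 = 13/5, a_2 = -2, so
  g(x) = -2*x^2 + 13*x/5 - 2.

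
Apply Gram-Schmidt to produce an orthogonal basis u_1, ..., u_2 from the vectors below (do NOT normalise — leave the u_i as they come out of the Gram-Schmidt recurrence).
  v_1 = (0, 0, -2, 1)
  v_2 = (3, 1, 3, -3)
Orthogonal basis:
  u_1 = (0, 0, -2, 1)
  u_2 = (3, 1, -3/5, -6/5)

Apply the Gram-Schmidt recurrence
  u_1 = v_1
  u_i = v_i − Σ_{j<i} ((v_i · u_j) / (u_j · u_j)) · u_j.

Step by step this gives:
  u_1 = (0, 0, -2, 1)
  u_2 = (3, 1, -3/5, -6/5)

Orthogonality check:
  u_2 · u_1 = 0 (should be 0)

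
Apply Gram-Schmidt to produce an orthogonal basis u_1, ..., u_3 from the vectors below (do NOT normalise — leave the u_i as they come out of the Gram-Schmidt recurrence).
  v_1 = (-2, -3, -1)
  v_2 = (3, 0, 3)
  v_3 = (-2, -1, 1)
Orthogonal basis:
  u_1 = (-2, -3, -1)
  u_2 = (12/7, -27/14, 33/14)
  u_3 = (-24/19, 8/19, 24/19)

Apply the Gram-Schmidt recurrence
  u_1 = v_1
  u_i = v_i − Σ_{j<i} ((v_i · u_j) / (u_j · u_j)) · u_j.

Step by step this gives:
  u_1 = (-2, -3, -1)
  u_2 = (12/7, -27/14, 33/14)
  u_3 = (-24/19, 8/19, 24/19)

Orthogonality check:
  u_2 · u_1 = 0 (should be 0)
  u_3 · u_1 = 0 (should be 0)
  u_3 · u_2 = 0 (should be 0)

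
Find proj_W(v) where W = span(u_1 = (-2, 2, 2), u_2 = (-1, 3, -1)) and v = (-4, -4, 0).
proj_W(v) = (0, -2, 2)

Set up U = [u_1 | ... | u_2] ∈ R^(3×2). The projector onto W = col(U) is P = U (U^T U)^(-1) U^T.
Compute U^T U =
  [12, 6]
  [6, 11],
and U^T v = (0, -8).
Solve U^T U · c = U^T v for the coefficients: c = (1/2, -1). The projection is proj_W(v) = U c.
Check: (v - proj_W(v)) · u_1 = 0  (should be 0).
Check: (v - proj_W(v)) · u_2 = 0  (should be 0).
Result: proj_W(v) = (0, -2, 2).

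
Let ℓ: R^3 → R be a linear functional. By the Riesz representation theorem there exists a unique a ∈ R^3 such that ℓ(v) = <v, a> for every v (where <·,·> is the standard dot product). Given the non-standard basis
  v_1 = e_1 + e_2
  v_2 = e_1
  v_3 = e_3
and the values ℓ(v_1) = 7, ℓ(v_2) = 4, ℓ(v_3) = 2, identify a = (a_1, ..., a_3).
a = (4, 3, 2)

Write a = (a_1, ..., a_3) in the standard basis. For each basis vector v_i, ℓ(v_i) = <v_i, a> is a linear equation in the a_j's. Collect the n equations into a matrix system V a = ℓ, where row i of V is v_i (expressed in the standard basis). Since V is invertible (lower-triangular with 1s on the diagonal, up to permutation), solve by back-substitution:
  V =
[[1, 1, 0],
 [1, 0, 0],
 [0, 0, 1]]
  V a = (7, 4, 2)
Solving gives a = (4, 3, 2).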